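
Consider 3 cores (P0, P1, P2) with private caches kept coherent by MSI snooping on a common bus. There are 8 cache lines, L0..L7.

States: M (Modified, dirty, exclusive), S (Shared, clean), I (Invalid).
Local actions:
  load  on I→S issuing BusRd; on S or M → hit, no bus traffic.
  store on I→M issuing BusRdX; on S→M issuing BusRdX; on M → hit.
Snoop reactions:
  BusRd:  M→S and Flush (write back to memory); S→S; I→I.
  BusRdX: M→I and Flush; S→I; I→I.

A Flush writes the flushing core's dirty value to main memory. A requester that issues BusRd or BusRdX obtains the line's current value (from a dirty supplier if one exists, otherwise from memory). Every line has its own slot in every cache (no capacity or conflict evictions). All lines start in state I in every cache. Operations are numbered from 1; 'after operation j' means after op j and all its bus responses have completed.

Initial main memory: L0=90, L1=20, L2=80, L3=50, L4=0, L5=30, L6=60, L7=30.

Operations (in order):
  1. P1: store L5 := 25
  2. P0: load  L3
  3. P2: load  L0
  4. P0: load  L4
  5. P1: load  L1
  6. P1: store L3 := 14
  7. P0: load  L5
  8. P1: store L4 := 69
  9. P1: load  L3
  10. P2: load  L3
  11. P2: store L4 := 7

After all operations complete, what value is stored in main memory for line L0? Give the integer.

step 1: P1: store L5 := 25  ⟶  IMI  (L5)  txn=BusRdX  M[L5]=30
step 2: P0: load  L3  ⟶  SII  (L3)  txn=BusRd  M[L3]=50
step 3: P2: load  L0  ⟶  IIS  (L0)  txn=BusRd  M[L0]=90
step 4: P0: load  L4  ⟶  SII  (L4)  txn=BusRd  M[L4]=0
step 5: P1: load  L1  ⟶  ISI  (L1)  txn=BusRd  M[L1]=20
step 6: P1: store L3 := 14  ⟶  IMI  (L3)  txn=BusRdX  M[L3]=50
step 7: P0: load  L5  ⟶  SSI  (L5)  txn=BusRd+Flush  M[L5]=25
step 8: P1: store L4 := 69  ⟶  IMI  (L4)  txn=BusRdX  M[L4]=0
step 9: P1: load  L3  ⟶  IMI  (L3)  txn=∅  M[L3]=50
step 10: P2: load  L3  ⟶  ISS  (L3)  txn=BusRd+Flush  M[L3]=14
step 11: P2: store L4 := 7  ⟶  IIM  (L4)  txn=BusRdX+Flush  M[L4]=69

memory[L0] = 90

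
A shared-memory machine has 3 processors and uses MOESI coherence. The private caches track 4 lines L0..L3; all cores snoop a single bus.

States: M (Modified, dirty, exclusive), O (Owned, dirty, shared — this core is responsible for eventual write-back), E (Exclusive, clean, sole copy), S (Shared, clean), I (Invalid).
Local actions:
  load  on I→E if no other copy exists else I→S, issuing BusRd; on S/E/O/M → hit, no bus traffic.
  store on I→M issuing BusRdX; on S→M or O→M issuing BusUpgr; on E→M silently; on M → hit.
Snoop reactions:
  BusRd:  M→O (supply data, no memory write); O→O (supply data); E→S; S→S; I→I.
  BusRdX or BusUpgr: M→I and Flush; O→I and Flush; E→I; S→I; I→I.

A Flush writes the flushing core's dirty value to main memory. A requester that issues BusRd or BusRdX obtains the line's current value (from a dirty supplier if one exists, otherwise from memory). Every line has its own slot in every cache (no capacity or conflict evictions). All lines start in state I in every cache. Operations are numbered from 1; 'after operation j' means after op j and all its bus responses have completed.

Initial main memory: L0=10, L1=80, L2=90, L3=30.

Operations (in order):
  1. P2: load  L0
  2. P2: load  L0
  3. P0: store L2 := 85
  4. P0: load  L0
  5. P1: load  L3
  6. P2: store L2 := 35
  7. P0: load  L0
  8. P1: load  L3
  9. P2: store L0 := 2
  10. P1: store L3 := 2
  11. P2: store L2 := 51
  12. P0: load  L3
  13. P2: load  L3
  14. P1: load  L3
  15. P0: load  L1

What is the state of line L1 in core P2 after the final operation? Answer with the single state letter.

step 1: P2: load  L0  ⟶  IIE  (L0)  txn=BusRd  M[L0]=10
step 2: P2: load  L0  ⟶  IIE  (L0)  txn=∅  M[L0]=10
step 3: P0: store L2 := 85  ⟶  MII  (L2)  txn=BusRdX  M[L2]=90
step 4: P0: load  L0  ⟶  SIS  (L0)  txn=BusRd  M[L0]=10
step 5: P1: load  L3  ⟶  IEI  (L3)  txn=BusRd  M[L3]=30
step 6: P2: store L2 := 35  ⟶  IIM  (L2)  txn=BusRdX+Flush  M[L2]=85
step 7: P0: load  L0  ⟶  SIS  (L0)  txn=∅  M[L0]=10
step 8: P1: load  L3  ⟶  IEI  (L3)  txn=∅  M[L3]=30
step 9: P2: store L0 := 2  ⟶  IIM  (L0)  txn=BusUpgr  M[L0]=10
step 10: P1: store L3 := 2  ⟶  IMI  (L3)  txn=∅  M[L3]=30
step 11: P2: store L2 := 51  ⟶  IIM  (L2)  txn=∅  M[L2]=85
step 12: P0: load  L3  ⟶  SOI  (L3)  txn=BusRd  M[L3]=30
step 13: P2: load  L3  ⟶  SOS  (L3)  txn=BusRd  M[L3]=30
step 14: P1: load  L3  ⟶  SOS  (L3)  txn=∅  M[L3]=30
step 15: P0: load  L1  ⟶  EII  (L1)  txn=BusRd  M[L1]=80

state = I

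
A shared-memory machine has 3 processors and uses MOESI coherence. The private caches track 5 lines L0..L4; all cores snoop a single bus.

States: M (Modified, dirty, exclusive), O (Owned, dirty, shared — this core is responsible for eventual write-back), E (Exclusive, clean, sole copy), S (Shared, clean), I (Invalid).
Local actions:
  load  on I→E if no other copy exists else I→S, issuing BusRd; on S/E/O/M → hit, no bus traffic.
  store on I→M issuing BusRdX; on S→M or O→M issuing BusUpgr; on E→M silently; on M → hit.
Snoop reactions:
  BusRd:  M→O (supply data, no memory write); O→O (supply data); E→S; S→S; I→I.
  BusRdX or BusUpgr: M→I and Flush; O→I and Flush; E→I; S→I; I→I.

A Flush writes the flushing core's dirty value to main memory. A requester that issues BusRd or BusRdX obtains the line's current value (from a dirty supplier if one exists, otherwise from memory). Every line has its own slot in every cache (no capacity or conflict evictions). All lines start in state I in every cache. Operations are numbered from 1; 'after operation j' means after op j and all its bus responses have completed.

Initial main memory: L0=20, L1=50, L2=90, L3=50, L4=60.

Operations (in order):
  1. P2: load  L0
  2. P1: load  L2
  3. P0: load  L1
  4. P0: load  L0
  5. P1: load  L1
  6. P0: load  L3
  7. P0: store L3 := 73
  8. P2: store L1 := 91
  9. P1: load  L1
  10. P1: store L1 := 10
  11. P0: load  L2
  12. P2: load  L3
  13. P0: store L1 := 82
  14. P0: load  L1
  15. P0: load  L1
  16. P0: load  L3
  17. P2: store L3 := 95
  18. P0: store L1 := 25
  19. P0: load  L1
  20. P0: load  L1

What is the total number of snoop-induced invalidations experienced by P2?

step 1: P2: load  L0  ⟶  IIE  (L0)  txn=BusRd  M[L0]=20
step 2: P1: load  L2  ⟶  IEI  (L2)  txn=BusRd  M[L2]=90
step 3: P0: load  L1  ⟶  EII  (L1)  txn=BusRd  M[L1]=50
step 4: P0: load  L0  ⟶  SIS  (L0)  txn=BusRd  M[L0]=20
step 5: P1: load  L1  ⟶  SSI  (L1)  txn=BusRd  M[L1]=50
step 6: P0: load  L3  ⟶  EII  (L3)  txn=BusRd  M[L3]=50
step 7: P0: store L3 := 73  ⟶  MII  (L3)  txn=∅  M[L3]=50
step 8: P2: store L1 := 91  ⟶  IIM  (L1)  txn=BusRdX  M[L1]=50
step 9: P1: load  L1  ⟶  ISO  (L1)  txn=BusRd  M[L1]=50
step 10: P1: store L1 := 10  ⟶  IMI  (L1)  txn=BusUpgr+Flush  M[L1]=91
step 11: P0: load  L2  ⟶  SSI  (L2)  txn=BusRd  M[L2]=90
step 12: P2: load  L3  ⟶  OIS  (L3)  txn=BusRd  M[L3]=50
step 13: P0: store L1 := 82  ⟶  MII  (L1)  txn=BusRdX+Flush  M[L1]=10
step 14: P0: load  L1  ⟶  MII  (L1)  txn=∅  M[L1]=10
step 15: P0: load  L1  ⟶  MII  (L1)  txn=∅  M[L1]=10
step 16: P0: load  L3  ⟶  OIS  (L3)  txn=∅  M[L3]=50
step 17: P2: store L3 := 95  ⟶  IIM  (L3)  txn=BusUpgr+Flush  M[L3]=73
step 18: P0: store L1 := 25  ⟶  MII  (L1)  txn=∅  M[L1]=10
step 19: P0: load  L1  ⟶  MII  (L1)  txn=∅  M[L1]=10
step 20: P0: load  L1  ⟶  MII  (L1)  txn=∅  M[L1]=10

invalidations = 1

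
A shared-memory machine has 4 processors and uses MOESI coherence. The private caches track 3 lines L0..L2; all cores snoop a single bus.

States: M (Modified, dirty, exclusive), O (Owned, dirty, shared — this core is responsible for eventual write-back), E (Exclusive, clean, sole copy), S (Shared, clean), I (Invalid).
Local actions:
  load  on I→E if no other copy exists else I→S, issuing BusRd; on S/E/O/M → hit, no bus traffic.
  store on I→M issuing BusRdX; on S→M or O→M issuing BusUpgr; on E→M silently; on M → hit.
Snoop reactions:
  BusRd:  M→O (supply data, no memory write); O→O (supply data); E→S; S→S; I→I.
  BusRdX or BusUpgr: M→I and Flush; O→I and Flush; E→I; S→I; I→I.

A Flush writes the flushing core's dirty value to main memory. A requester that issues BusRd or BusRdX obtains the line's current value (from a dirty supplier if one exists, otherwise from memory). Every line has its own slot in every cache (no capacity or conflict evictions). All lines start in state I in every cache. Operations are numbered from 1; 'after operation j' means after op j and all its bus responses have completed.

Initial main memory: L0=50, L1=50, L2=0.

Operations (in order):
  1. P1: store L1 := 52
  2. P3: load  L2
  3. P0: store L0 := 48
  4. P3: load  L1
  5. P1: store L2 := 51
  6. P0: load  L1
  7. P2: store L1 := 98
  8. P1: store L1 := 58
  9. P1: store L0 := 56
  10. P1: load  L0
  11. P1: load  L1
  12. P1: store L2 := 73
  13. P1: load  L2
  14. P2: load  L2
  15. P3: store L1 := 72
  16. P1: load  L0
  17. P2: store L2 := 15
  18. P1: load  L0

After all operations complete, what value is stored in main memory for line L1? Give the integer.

  op1 P1: store L1 := 52 → I/M/I/I on L1; bus BusRdX; mem=50
  op2 P3: load  L2 → I/I/I/E on L2; bus BusRd; mem=0
  op3 P0: store L0 := 48 → M/I/I/I on L0; bus BusRdX; mem=50
  op4 P3: load  L1 → I/O/I/S on L1; bus BusRd; mem=50
  op5 P1: store L2 := 51 → I/M/I/I on L2; bus BusRdX; mem=0
  op6 P0: load  L1 → S/O/I/S on L1; bus BusRd; mem=50
  op7 P2: store L1 := 98 → I/I/M/I on L1; bus BusRdX Flush; mem=52
  op8 P1: store L1 := 58 → I/M/I/I on L1; bus BusRdX Flush; mem=98
  op9 P1: store L0 := 56 → I/M/I/I on L0; bus BusRdX Flush; mem=48
  op10 P1: load  L0 → I/M/I/I on L0; bus (none); mem=48
  op11 P1: load  L1 → I/M/I/I on L1; bus (none); mem=98
  op12 P1: store L2 := 73 → I/M/I/I on L2; bus (none); mem=0
  op13 P1: load  L2 → I/M/I/I on L2; bus (none); mem=0
  op14 P2: load  L2 → I/O/S/I on L2; bus BusRd; mem=0
  op15 P3: store L1 := 72 → I/I/I/M on L1; bus BusRdX Flush; mem=58
  op16 P1: load  L0 → I/M/I/I on L0; bus (none); mem=48
  op17 P2: store L2 := 15 → I/I/M/I on L2; bus BusUpgr Flush; mem=73
  op18 P1: load  L0 → I/M/I/I on L0; bus (none); mem=48

memory[L1] = 58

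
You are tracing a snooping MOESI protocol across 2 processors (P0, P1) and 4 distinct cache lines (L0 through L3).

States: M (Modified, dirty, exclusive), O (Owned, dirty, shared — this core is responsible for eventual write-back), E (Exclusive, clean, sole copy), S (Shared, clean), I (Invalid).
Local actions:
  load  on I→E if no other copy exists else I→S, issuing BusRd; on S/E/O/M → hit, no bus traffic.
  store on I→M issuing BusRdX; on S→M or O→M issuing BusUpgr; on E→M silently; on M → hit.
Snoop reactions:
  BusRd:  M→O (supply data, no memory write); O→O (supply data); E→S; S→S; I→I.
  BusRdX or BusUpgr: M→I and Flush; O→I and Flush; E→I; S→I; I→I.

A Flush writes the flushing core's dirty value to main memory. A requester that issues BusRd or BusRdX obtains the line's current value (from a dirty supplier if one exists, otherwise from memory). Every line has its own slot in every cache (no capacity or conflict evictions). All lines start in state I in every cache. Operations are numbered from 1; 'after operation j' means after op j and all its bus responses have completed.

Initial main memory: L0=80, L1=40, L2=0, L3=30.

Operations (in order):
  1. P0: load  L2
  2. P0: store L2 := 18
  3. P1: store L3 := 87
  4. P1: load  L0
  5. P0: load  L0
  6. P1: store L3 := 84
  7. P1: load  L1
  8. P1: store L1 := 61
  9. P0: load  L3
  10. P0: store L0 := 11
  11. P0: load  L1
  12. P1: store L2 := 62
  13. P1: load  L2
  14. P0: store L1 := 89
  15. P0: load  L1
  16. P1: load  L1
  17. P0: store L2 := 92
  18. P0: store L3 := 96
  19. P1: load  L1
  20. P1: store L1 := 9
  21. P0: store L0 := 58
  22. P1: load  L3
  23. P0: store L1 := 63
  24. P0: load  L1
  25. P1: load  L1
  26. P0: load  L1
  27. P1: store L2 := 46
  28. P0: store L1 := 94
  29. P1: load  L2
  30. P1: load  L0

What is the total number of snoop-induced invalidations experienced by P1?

invalidations = 6

step 1: P0: load  L2  ⟶  EI  (L2)  txn=BusRd  M[L2]=0
step 2: P0: store L2 := 18  ⟶  MI  (L2)  txn=∅  M[L2]=0
step 3: P1: store L3 := 87  ⟶  IM  (L3)  txn=BusRdX  M[L3]=30
step 4: P1: load  L0  ⟶  IE  (L0)  txn=BusRd  M[L0]=80
step 5: P0: load  L0  ⟶  SS  (L0)  txn=BusRd  M[L0]=80
step 6: P1: store L3 := 84  ⟶  IM  (L3)  txn=∅  M[L3]=30
step 7: P1: load  L1  ⟶  IE  (L1)  txn=BusRd  M[L1]=40
step 8: P1: store L1 := 61  ⟶  IM  (L1)  txn=∅  M[L1]=40
step 9: P0: load  L3  ⟶  SO  (L3)  txn=BusRd  M[L3]=30
step 10: P0: store L0 := 11  ⟶  MI  (L0)  txn=BusUpgr  M[L0]=80
step 11: P0: load  L1  ⟶  SO  (L1)  txn=BusRd  M[L1]=40
step 12: P1: store L2 := 62  ⟶  IM  (L2)  txn=BusRdX+Flush  M[L2]=18
step 13: P1: load  L2  ⟶  IM  (L2)  txn=∅  M[L2]=18
step 14: P0: store L1 := 89  ⟶  MI  (L1)  txn=BusUpgr+Flush  M[L1]=61
step 15: P0: load  L1  ⟶  MI  (L1)  txn=∅  M[L1]=61
step 16: P1: load  L1  ⟶  OS  (L1)  txn=BusRd  M[L1]=61
step 17: P0: store L2 := 92  ⟶  MI  (L2)  txn=BusRdX+Flush  M[L2]=62
step 18: P0: store L3 := 96  ⟶  MI  (L3)  txn=BusUpgr+Flush  M[L3]=84
step 19: P1: load  L1  ⟶  OS  (L1)  txn=∅  M[L1]=61
step 20: P1: store L1 := 9  ⟶  IM  (L1)  txn=BusUpgr+Flush  M[L1]=89
step 21: P0: store L0 := 58  ⟶  MI  (L0)  txn=∅  M[L0]=80
step 22: P1: load  L3  ⟶  OS  (L3)  txn=BusRd  M[L3]=84
step 23: P0: store L1 := 63  ⟶  MI  (L1)  txn=BusRdX+Flush  M[L1]=9
step 24: P0: load  L1  ⟶  MI  (L1)  txn=∅  M[L1]=9
step 25: P1: load  L1  ⟶  OS  (L1)  txn=BusRd  M[L1]=9
step 26: P0: load  L1  ⟶  OS  (L1)  txn=∅  M[L1]=9
step 27: P1: store L2 := 46  ⟶  IM  (L2)  txn=BusRdX+Flush  M[L2]=92
step 28: P0: store L1 := 94  ⟶  MI  (L1)  txn=BusUpgr  M[L1]=9
step 29: P1: load  L2  ⟶  IM  (L2)  txn=∅  M[L2]=92
step 30: P1: load  L0  ⟶  OS  (L0)  txn=BusRd  M[L0]=80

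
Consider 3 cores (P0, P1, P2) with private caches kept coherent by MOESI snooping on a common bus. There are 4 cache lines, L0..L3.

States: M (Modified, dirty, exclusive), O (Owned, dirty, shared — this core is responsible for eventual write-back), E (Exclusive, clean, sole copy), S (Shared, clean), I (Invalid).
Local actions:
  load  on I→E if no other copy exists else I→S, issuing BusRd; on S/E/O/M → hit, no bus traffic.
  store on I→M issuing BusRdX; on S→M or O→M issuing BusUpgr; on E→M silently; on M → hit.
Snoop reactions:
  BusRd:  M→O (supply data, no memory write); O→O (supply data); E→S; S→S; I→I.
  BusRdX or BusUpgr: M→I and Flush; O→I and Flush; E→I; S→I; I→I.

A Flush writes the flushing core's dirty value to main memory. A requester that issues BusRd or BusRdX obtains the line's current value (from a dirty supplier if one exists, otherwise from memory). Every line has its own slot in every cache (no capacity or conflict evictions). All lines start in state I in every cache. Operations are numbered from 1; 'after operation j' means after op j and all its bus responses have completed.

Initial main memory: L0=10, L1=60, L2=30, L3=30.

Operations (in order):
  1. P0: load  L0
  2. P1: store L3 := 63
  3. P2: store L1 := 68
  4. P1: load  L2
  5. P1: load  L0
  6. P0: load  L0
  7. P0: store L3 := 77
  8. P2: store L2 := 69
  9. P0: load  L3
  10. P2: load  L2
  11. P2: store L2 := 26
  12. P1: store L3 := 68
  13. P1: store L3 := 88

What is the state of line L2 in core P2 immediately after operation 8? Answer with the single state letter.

state = M

[1] P0: load  L0 | P0:E(10), P1:I, P2:I | bus: BusRd
[2] P1: store L3 := 63 | P0:I, P1:M(63), P2:I | bus: BusRdX
[3] P2: store L1 := 68 | P0:I, P1:I, P2:M(68) | bus: BusRdX
[4] P1: load  L2 | P0:I, P1:E(30), P2:I | bus: BusRd
[5] P1: load  L0 | P0:S(10), P1:S(10), P2:I | bus: BusRd
[6] P0: load  L0 | P0:S(10), P1:S(10), P2:I | bus: none
[7] P0: store L3 := 77 | P0:M(77), P1:I, P2:I | bus: BusRdX,Flush
[8] P2: store L2 := 69 | P0:I, P1:I, P2:M(69) | bus: BusRdX
[9] P0: load  L3 | P0:M(77), P1:I, P2:I | bus: none
[10] P2: load  L2 | P0:I, P1:I, P2:M(69) | bus: none
[11] P2: store L2 := 26 | P0:I, P1:I, P2:M(26) | bus: none
[12] P1: store L3 := 68 | P0:I, P1:M(68), P2:I | bus: BusRdX,Flush
[13] P1: store L3 := 88 | P0:I, P1:M(88), P2:I | bus: none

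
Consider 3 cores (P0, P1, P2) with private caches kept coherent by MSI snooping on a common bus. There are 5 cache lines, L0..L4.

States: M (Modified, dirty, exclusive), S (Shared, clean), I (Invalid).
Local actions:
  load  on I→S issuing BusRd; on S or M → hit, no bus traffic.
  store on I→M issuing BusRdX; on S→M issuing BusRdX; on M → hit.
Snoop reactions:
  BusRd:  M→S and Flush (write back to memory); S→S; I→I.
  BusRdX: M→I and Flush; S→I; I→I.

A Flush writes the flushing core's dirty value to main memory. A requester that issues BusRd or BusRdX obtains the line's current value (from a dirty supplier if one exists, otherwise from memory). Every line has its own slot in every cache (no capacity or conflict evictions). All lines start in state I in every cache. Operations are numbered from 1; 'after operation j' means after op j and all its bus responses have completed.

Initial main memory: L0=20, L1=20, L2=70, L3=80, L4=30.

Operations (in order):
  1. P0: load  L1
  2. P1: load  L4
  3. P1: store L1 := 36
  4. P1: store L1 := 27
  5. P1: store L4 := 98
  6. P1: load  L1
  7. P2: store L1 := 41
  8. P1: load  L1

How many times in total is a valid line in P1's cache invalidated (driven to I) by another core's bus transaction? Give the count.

invalidations = 1

  op1 P0: load  L1 → S/I/I on L1; bus BusRd; mem=20
  op2 P1: load  L4 → I/S/I on L4; bus BusRd; mem=30
  op3 P1: store L1 := 36 → I/M/I on L1; bus BusRdX; mem=20
  op4 P1: store L1 := 27 → I/M/I on L1; bus (none); mem=20
  op5 P1: store L4 := 98 → I/M/I on L4; bus BusRdX; mem=30
  op6 P1: load  L1 → I/M/I on L1; bus (none); mem=20
  op7 P2: store L1 := 41 → I/I/M on L1; bus BusRdX Flush; mem=27
  op8 P1: load  L1 → I/S/S on L1; bus BusRd Flush; mem=41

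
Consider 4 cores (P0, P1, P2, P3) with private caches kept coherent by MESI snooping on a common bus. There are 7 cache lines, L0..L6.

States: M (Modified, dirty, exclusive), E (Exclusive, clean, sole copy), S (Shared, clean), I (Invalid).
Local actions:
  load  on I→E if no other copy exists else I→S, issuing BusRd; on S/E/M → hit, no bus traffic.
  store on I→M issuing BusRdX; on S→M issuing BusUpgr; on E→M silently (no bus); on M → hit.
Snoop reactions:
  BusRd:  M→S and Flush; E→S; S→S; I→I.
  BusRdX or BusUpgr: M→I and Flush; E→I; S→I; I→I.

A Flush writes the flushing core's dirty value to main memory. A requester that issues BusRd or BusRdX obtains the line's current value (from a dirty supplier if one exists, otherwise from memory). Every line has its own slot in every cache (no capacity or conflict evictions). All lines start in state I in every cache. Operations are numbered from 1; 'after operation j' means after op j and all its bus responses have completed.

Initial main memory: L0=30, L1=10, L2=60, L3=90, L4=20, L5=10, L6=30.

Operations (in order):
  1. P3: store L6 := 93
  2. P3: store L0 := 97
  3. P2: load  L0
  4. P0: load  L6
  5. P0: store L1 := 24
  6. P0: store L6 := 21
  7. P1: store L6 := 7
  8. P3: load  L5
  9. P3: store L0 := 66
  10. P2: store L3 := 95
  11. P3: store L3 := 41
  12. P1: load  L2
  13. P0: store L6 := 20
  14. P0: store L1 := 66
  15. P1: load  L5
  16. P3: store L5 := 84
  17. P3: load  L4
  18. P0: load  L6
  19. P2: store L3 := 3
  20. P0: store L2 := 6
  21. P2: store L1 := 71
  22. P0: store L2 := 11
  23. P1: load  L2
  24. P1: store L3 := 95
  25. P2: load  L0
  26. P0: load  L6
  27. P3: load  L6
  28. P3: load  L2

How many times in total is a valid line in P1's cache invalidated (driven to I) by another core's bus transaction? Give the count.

step 1: P3: store L6 := 93  ⟶  IIIM  (L6)  txn=BusRdX  M[L6]=30
step 2: P3: store L0 := 97  ⟶  IIIM  (L0)  txn=BusRdX  M[L0]=30
step 3: P2: load  L0  ⟶  IISS  (L0)  txn=BusRd+Flush  M[L0]=97
step 4: P0: load  L6  ⟶  SIIS  (L6)  txn=BusRd+Flush  M[L6]=93
step 5: P0: store L1 := 24  ⟶  MIII  (L1)  txn=BusRdX  M[L1]=10
step 6: P0: store L6 := 21  ⟶  MIII  (L6)  txn=BusUpgr  M[L6]=93
step 7: P1: store L6 := 7  ⟶  IMII  (L6)  txn=BusRdX+Flush  M[L6]=21
step 8: P3: load  L5  ⟶  IIIE  (L5)  txn=BusRd  M[L5]=10
step 9: P3: store L0 := 66  ⟶  IIIM  (L0)  txn=BusUpgr  M[L0]=97
step 10: P2: store L3 := 95  ⟶  IIMI  (L3)  txn=BusRdX  M[L3]=90
step 11: P3: store L3 := 41  ⟶  IIIM  (L3)  txn=BusRdX+Flush  M[L3]=95
step 12: P1: load  L2  ⟶  IEII  (L2)  txn=BusRd  M[L2]=60
step 13: P0: store L6 := 20  ⟶  MIII  (L6)  txn=BusRdX+Flush  M[L6]=7
step 14: P0: store L1 := 66  ⟶  MIII  (L1)  txn=∅  M[L1]=10
step 15: P1: load  L5  ⟶  ISIS  (L5)  txn=BusRd  M[L5]=10
step 16: P3: store L5 := 84  ⟶  IIIM  (L5)  txn=BusUpgr  M[L5]=10
step 17: P3: load  L4  ⟶  IIIE  (L4)  txn=BusRd  M[L4]=20
step 18: P0: load  L6  ⟶  MIII  (L6)  txn=∅  M[L6]=7
step 19: P2: store L3 := 3  ⟶  IIMI  (L3)  txn=BusRdX+Flush  M[L3]=41
step 20: P0: store L2 := 6  ⟶  MIII  (L2)  txn=BusRdX  M[L2]=60
step 21: P2: store L1 := 71  ⟶  IIMI  (L1)  txn=BusRdX+Flush  M[L1]=66
step 22: P0: store L2 := 11  ⟶  MIII  (L2)  txn=∅  M[L2]=60
step 23: P1: load  L2  ⟶  SSII  (L2)  txn=BusRd+Flush  M[L2]=11
step 24: P1: store L3 := 95  ⟶  IMII  (L3)  txn=BusRdX+Flush  M[L3]=3
step 25: P2: load  L0  ⟶  IISS  (L0)  txn=BusRd+Flush  M[L0]=66
step 26: P0: load  L6  ⟶  MIII  (L6)  txn=∅  M[L6]=7
step 27: P3: load  L6  ⟶  SIIS  (L6)  txn=BusRd+Flush  M[L6]=20
step 28: P3: load  L2  ⟶  SSIS  (L2)  txn=BusRd  M[L2]=11

invalidations = 3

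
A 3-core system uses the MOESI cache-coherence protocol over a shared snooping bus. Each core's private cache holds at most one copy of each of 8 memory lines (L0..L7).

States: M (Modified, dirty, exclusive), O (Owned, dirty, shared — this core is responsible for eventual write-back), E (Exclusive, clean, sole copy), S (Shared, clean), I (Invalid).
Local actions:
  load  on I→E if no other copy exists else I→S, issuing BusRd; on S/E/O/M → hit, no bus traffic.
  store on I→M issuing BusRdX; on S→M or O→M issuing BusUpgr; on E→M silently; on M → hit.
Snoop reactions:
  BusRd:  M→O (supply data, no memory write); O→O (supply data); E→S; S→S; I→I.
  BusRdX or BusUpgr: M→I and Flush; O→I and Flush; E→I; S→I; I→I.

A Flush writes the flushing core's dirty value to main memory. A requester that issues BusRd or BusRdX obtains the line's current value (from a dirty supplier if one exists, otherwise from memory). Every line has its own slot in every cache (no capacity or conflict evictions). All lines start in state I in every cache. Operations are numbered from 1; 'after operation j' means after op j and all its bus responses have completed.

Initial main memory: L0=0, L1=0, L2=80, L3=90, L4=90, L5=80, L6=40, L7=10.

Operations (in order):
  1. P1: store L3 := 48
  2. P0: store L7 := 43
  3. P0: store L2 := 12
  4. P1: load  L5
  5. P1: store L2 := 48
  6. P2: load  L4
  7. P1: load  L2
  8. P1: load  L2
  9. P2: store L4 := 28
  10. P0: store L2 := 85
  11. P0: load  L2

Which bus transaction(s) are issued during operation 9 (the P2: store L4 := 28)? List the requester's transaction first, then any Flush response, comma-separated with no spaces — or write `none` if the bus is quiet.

[1] P1: store L3 := 48 | P0:I, P1:M(48), P2:I | bus: BusRdX
[2] P0: store L7 := 43 | P0:M(43), P1:I, P2:I | bus: BusRdX
[3] P0: store L2 := 12 | P0:M(12), P1:I, P2:I | bus: BusRdX
[4] P1: load  L5 | P0:I, P1:E(80), P2:I | bus: BusRd
[5] P1: store L2 := 48 | P0:I, P1:M(48), P2:I | bus: BusRdX,Flush
[6] P2: load  L4 | P0:I, P1:I, P2:E(90) | bus: BusRd
[7] P1: load  L2 | P0:I, P1:M(48), P2:I | bus: none
[8] P1: load  L2 | P0:I, P1:M(48), P2:I | bus: none
[9] P2: store L4 := 28 | P0:I, P1:I, P2:M(28) | bus: none
[10] P0: store L2 := 85 | P0:M(85), P1:I, P2:I | bus: BusRdX,Flush
[11] P0: load  L2 | P0:M(85), P1:I, P2:I | bus: none

bus = none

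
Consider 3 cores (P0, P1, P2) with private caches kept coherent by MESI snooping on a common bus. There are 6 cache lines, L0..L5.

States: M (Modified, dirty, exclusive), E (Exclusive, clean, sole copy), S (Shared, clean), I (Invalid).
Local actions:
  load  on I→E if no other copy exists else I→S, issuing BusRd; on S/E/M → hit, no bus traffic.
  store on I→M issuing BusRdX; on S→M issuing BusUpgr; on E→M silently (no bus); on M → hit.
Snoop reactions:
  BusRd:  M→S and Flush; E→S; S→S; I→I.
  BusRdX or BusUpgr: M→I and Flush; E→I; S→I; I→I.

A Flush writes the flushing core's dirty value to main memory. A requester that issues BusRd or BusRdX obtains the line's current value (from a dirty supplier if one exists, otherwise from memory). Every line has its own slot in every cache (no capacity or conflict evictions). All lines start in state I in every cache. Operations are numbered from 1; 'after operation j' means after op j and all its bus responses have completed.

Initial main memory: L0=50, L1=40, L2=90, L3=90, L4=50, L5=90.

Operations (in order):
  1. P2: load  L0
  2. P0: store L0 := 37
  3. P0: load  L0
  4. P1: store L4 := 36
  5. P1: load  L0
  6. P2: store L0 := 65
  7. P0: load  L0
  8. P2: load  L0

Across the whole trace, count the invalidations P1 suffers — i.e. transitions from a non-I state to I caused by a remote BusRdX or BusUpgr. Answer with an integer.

invalidations = 1

  op1 P2: load  L0 → I/I/E on L0; bus BusRd; mem=50
  op2 P0: store L0 := 37 → M/I/I on L0; bus BusRdX; mem=50
  op3 P0: load  L0 → M/I/I on L0; bus (none); mem=50
  op4 P1: store L4 := 36 → I/M/I on L4; bus BusRdX; mem=50
  op5 P1: load  L0 → S/S/I on L0; bus BusRd Flush; mem=37
  op6 P2: store L0 := 65 → I/I/M on L0; bus BusRdX; mem=37
  op7 P0: load  L0 → S/I/S on L0; bus BusRd Flush; mem=65
  op8 P2: load  L0 → S/I/S on L0; bus (none); mem=65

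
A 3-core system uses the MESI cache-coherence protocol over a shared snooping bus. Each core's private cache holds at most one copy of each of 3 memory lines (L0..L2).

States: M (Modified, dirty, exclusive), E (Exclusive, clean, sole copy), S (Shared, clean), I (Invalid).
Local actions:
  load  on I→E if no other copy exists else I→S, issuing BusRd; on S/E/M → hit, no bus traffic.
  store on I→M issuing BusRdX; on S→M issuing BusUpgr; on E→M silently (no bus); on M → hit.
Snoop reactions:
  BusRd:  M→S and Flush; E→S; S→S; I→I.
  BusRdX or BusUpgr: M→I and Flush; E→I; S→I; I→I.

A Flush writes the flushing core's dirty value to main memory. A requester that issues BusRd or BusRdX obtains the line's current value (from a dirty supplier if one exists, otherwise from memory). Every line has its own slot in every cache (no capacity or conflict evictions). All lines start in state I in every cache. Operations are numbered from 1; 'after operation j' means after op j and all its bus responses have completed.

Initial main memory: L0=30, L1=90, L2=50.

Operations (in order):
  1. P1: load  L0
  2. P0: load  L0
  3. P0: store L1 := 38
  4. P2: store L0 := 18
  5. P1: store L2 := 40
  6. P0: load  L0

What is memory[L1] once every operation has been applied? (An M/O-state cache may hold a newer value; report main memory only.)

1. P1: load  L0  bus=[BusRd]  L0: P0=I P1=E P2=I  mem[L0]=30
2. P0: load  L0  bus=[BusRd]  L0: P0=S P1=S P2=I  mem[L0]=30
3. P0: store L1 := 38  bus=[BusRdX]  L1: P0=M P1=I P2=I  mem[L1]=90
4. P2: store L0 := 18  bus=[BusRdX]  L0: P0=I P1=I P2=M  mem[L0]=30
5. P1: store L2 := 40  bus=[BusRdX]  L2: P0=I P1=M P2=I  mem[L2]=50
6. P0: load  L0  bus=[BusRd,Flush]  L0: P0=S P1=I P2=S  mem[L0]=18

memory[L1] = 90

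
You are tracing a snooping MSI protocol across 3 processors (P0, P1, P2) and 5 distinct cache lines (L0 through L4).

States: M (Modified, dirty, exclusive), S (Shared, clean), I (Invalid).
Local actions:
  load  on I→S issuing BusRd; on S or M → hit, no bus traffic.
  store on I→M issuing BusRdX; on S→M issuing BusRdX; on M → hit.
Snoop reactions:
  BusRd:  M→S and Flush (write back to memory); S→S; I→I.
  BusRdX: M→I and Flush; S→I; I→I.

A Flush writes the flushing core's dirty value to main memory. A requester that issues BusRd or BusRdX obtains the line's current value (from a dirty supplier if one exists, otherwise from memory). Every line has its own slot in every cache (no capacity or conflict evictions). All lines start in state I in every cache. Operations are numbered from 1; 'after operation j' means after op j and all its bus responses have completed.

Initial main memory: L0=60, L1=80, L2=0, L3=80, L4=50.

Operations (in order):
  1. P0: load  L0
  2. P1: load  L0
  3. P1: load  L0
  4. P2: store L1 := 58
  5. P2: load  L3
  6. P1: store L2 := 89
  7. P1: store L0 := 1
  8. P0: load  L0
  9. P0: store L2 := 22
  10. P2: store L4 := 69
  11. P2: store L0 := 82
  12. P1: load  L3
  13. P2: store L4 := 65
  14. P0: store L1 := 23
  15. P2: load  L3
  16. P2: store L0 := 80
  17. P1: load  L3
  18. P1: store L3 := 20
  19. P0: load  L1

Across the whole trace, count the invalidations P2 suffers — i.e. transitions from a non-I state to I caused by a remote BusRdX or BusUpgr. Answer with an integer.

invalidations = 2

step 1: P0: load  L0  ⟶  SII  (L0)  txn=BusRd  M[L0]=60
step 2: P1: load  L0  ⟶  SSI  (L0)  txn=BusRd  M[L0]=60
step 3: P1: load  L0  ⟶  SSI  (L0)  txn=∅  M[L0]=60
step 4: P2: store L1 := 58  ⟶  IIM  (L1)  txn=BusRdX  M[L1]=80
step 5: P2: load  L3  ⟶  IIS  (L3)  txn=BusRd  M[L3]=80
step 6: P1: store L2 := 89  ⟶  IMI  (L2)  txn=BusRdX  M[L2]=0
step 7: P1: store L0 := 1  ⟶  IMI  (L0)  txn=BusRdX  M[L0]=60
step 8: P0: load  L0  ⟶  SSI  (L0)  txn=BusRd+Flush  M[L0]=1
step 9: P0: store L2 := 22  ⟶  MII  (L2)  txn=BusRdX+Flush  M[L2]=89
step 10: P2: store L4 := 69  ⟶  IIM  (L4)  txn=BusRdX  M[L4]=50
step 11: P2: store L0 := 82  ⟶  IIM  (L0)  txn=BusRdX  M[L0]=1
step 12: P1: load  L3  ⟶  ISS  (L3)  txn=BusRd  M[L3]=80
step 13: P2: store L4 := 65  ⟶  IIM  (L4)  txn=∅  M[L4]=50
step 14: P0: store L1 := 23  ⟶  MII  (L1)  txn=BusRdX+Flush  M[L1]=58
step 15: P2: load  L3  ⟶  ISS  (L3)  txn=∅  M[L3]=80
step 16: P2: store L0 := 80  ⟶  IIM  (L0)  txn=∅  M[L0]=1
step 17: P1: load  L3  ⟶  ISS  (L3)  txn=∅  M[L3]=80
step 18: P1: store L3 := 20  ⟶  IMI  (L3)  txn=BusRdX  M[L3]=80
step 19: P0: load  L1  ⟶  MII  (L1)  txn=∅  M[L1]=58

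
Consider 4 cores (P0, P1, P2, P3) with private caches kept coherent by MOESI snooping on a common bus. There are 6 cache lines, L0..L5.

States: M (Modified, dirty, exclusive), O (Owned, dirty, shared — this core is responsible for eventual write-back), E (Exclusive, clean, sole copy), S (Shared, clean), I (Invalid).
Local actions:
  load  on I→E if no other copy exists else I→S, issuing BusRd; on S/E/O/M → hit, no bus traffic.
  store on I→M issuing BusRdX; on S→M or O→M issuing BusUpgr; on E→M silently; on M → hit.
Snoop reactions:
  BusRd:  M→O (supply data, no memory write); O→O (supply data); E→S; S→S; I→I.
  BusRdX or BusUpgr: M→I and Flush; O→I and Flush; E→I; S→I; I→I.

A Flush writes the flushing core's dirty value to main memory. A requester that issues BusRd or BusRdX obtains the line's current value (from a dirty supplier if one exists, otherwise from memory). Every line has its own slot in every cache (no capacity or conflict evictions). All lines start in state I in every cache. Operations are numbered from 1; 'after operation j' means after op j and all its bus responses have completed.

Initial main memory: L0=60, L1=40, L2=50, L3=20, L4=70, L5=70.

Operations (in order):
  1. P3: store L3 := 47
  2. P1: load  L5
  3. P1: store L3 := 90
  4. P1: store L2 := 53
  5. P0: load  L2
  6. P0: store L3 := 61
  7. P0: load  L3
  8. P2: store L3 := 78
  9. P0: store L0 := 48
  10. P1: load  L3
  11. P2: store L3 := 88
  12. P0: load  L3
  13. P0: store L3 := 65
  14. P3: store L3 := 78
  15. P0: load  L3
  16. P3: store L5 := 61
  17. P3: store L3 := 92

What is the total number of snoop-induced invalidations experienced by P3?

invalidations = 1

[1] P3: store L3 := 47 | P0:I, P1:I, P2:I, P3:M(47) | bus: BusRdX
[2] P1: load  L5 | P0:I, P1:E(70), P2:I, P3:I | bus: BusRd
[3] P1: store L3 := 90 | P0:I, P1:M(90), P2:I, P3:I | bus: BusRdX,Flush
[4] P1: store L2 := 53 | P0:I, P1:M(53), P2:I, P3:I | bus: BusRdX
[5] P0: load  L2 | P0:S(53), P1:O(53), P2:I, P3:I | bus: BusRd
[6] P0: store L3 := 61 | P0:M(61), P1:I, P2:I, P3:I | bus: BusRdX,Flush
[7] P0: load  L3 | P0:M(61), P1:I, P2:I, P3:I | bus: none
[8] P2: store L3 := 78 | P0:I, P1:I, P2:M(78), P3:I | bus: BusRdX,Flush
[9] P0: store L0 := 48 | P0:M(48), P1:I, P2:I, P3:I | bus: BusRdX
[10] P1: load  L3 | P0:I, P1:S(78), P2:O(78), P3:I | bus: BusRd
[11] P2: store L3 := 88 | P0:I, P1:I, P2:M(88), P3:I | bus: BusUpgr
[12] P0: load  L3 | P0:S(88), P1:I, P2:O(88), P3:I | bus: BusRd
[13] P0: store L3 := 65 | P0:M(65), P1:I, P2:I, P3:I | bus: BusUpgr,Flush
[14] P3: store L3 := 78 | P0:I, P1:I, P2:I, P3:M(78) | bus: BusRdX,Flush
[15] P0: load  L3 | P0:S(78), P1:I, P2:I, P3:O(78) | bus: BusRd
[16] P3: store L5 := 61 | P0:I, P1:I, P2:I, P3:M(61) | bus: BusRdX
[17] P3: store L3 := 92 | P0:I, P1:I, P2:I, P3:M(92) | bus: BusUpgr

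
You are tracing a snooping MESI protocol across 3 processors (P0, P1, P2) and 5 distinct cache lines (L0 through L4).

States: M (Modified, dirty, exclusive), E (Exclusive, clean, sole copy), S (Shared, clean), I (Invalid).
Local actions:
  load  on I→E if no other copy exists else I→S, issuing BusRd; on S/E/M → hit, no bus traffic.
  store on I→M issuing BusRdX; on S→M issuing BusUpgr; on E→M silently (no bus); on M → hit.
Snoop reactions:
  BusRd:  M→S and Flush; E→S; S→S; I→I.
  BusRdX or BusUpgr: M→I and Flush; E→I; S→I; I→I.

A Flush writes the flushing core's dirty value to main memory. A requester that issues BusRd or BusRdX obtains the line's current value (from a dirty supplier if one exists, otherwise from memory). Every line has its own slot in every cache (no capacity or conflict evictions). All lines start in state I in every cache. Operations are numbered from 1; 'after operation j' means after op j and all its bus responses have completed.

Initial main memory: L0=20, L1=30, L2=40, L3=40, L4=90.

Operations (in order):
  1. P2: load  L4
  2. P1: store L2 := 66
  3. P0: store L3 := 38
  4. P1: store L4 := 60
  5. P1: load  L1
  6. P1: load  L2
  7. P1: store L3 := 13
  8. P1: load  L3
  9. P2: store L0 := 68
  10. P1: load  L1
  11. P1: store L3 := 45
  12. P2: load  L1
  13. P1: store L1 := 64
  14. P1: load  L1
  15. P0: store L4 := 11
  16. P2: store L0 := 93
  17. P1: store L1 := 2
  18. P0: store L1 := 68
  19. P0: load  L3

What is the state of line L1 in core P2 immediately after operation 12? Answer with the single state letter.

state = S

  op1 P2: load  L4 → I/I/E on L4; bus BusRd; mem=90
  op2 P1: store L2 := 66 → I/M/I on L2; bus BusRdX; mem=40
  op3 P0: store L3 := 38 → M/I/I on L3; bus BusRdX; mem=40
  op4 P1: store L4 := 60 → I/M/I on L4; bus BusRdX; mem=90
  op5 P1: load  L1 → I/E/I on L1; bus BusRd; mem=30
  op6 P1: load  L2 → I/M/I on L2; bus (none); mem=40
  op7 P1: store L3 := 13 → I/M/I on L3; bus BusRdX Flush; mem=38
  op8 P1: load  L3 → I/M/I on L3; bus (none); mem=38
  op9 P2: store L0 := 68 → I/I/M on L0; bus BusRdX; mem=20
  op10 P1: load  L1 → I/E/I on L1; bus (none); mem=30
  op11 P1: store L3 := 45 → I/M/I on L3; bus (none); mem=38
  op12 P2: load  L1 → I/S/S on L1; bus BusRd; mem=30
  op13 P1: store L1 := 64 → I/M/I on L1; bus BusUpgr; mem=30
  op14 P1: load  L1 → I/M/I on L1; bus (none); mem=30
  op15 P0: store L4 := 11 → M/I/I on L4; bus BusRdX Flush; mem=60
  op16 P2: store L0 := 93 → I/I/M on L0; bus (none); mem=20
  op17 P1: store L1 := 2 → I/M/I on L1; bus (none); mem=30
  op18 P0: store L1 := 68 → M/I/I on L1; bus BusRdX Flush; mem=2
  op19 P0: load  L3 → S/S/I on L3; bus BusRd Flush; mem=45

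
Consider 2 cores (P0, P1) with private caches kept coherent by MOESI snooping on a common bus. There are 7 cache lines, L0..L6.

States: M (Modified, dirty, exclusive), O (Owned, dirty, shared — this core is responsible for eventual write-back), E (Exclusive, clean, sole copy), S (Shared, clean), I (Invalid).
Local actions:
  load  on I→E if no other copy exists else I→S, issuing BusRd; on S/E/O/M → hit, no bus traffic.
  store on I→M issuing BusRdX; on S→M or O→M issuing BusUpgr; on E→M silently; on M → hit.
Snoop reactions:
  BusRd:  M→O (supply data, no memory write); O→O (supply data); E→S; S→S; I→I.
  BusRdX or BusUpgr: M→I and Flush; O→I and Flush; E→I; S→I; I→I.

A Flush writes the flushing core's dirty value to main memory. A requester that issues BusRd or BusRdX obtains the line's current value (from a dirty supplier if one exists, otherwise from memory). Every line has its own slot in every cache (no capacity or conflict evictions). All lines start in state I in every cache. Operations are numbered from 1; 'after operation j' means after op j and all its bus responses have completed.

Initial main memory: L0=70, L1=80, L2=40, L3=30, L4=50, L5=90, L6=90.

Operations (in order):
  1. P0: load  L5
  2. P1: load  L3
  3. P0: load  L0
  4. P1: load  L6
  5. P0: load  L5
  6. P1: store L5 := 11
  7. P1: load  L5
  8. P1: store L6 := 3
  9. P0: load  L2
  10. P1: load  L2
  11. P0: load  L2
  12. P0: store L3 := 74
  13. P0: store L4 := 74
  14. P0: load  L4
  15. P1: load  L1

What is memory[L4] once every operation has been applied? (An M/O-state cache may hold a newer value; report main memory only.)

[1] P0: load  L5 | P0:E(90), P1:I | bus: BusRd
[2] P1: load  L3 | P0:I, P1:E(30) | bus: BusRd
[3] P0: load  L0 | P0:E(70), P1:I | bus: BusRd
[4] P1: load  L6 | P0:I, P1:E(90) | bus: BusRd
[5] P0: load  L5 | P0:E(90), P1:I | bus: none
[6] P1: store L5 := 11 | P0:I, P1:M(11) | bus: BusRdX
[7] P1: load  L5 | P0:I, P1:M(11) | bus: none
[8] P1: store L6 := 3 | P0:I, P1:M(3) | bus: none
[9] P0: load  L2 | P0:E(40), P1:I | bus: BusRd
[10] P1: load  L2 | P0:S(40), P1:S(40) | bus: BusRd
[11] P0: load  L2 | P0:S(40), P1:S(40) | bus: none
[12] P0: store L3 := 74 | P0:M(74), P1:I | bus: BusRdX
[13] P0: store L4 := 74 | P0:M(74), P1:I | bus: BusRdX
[14] P0: load  L4 | P0:M(74), P1:I | bus: none
[15] P1: load  L1 | P0:I, P1:E(80) | bus: BusRd

memory[L4] = 50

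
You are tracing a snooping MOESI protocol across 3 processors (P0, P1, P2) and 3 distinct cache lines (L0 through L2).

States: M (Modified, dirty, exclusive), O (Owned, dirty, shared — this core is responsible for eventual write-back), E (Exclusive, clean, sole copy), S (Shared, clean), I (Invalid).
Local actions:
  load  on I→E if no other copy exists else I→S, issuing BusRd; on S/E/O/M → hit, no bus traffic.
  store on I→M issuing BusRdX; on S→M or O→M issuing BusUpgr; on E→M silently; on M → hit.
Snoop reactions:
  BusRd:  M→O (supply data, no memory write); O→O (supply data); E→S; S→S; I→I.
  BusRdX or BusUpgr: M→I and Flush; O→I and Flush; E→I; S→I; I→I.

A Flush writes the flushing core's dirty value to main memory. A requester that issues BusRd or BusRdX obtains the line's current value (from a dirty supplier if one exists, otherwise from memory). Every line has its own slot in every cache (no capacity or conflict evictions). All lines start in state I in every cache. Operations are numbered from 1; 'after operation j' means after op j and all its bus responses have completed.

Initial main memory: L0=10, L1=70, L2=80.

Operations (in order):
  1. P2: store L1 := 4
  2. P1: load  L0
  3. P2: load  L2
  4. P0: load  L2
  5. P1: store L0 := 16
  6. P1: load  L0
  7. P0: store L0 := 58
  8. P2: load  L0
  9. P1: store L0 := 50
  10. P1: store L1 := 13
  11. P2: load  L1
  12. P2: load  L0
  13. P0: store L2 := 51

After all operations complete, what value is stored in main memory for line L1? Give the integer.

memory[L1] = 4

step 1: P2: store L1 := 4  ⟶  IIM  (L1)  txn=BusRdX  M[L1]=70
step 2: P1: load  L0  ⟶  IEI  (L0)  txn=BusRd  M[L0]=10
step 3: P2: load  L2  ⟶  IIE  (L2)  txn=BusRd  M[L2]=80
step 4: P0: load  L2  ⟶  SIS  (L2)  txn=BusRd  M[L2]=80
step 5: P1: store L0 := 16  ⟶  IMI  (L0)  txn=∅  M[L0]=10
step 6: P1: load  L0  ⟶  IMI  (L0)  txn=∅  M[L0]=10
step 7: P0: store L0 := 58  ⟶  MII  (L0)  txn=BusRdX+Flush  M[L0]=16
step 8: P2: load  L0  ⟶  OIS  (L0)  txn=BusRd  M[L0]=16
step 9: P1: store L0 := 50  ⟶  IMI  (L0)  txn=BusRdX+Flush  M[L0]=58
step 10: P1: store L1 := 13  ⟶  IMI  (L1)  txn=BusRdX+Flush  M[L1]=4
step 11: P2: load  L1  ⟶  IOS  (L1)  txn=BusRd  M[L1]=4
step 12: P2: load  L0  ⟶  IOS  (L0)  txn=BusRd  M[L0]=58
step 13: P0: store L2 := 51  ⟶  MII  (L2)  txn=BusUpgr  M[L2]=80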